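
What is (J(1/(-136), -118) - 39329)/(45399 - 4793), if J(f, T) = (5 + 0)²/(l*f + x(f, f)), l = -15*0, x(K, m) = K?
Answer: -42729/40606 ≈ -1.0523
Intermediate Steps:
l = 0
J(f, T) = 25/f (J(f, T) = (5 + 0)²/(0*f + f) = 5²/(0 + f) = 25/f)
(J(1/(-136), -118) - 39329)/(45399 - 4793) = (25/(1/(-136)) - 39329)/(45399 - 4793) = (25/(-1/136) - 39329)/40606 = (25*(-136) - 39329)*(1/40606) = (-3400 - 39329)*(1/40606) = -42729*1/40606 = -42729/40606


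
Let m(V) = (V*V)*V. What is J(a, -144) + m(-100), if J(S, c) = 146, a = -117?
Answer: -999854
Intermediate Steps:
m(V) = V³ (m(V) = V²*V = V³)
J(a, -144) + m(-100) = 146 + (-100)³ = 146 - 1000000 = -999854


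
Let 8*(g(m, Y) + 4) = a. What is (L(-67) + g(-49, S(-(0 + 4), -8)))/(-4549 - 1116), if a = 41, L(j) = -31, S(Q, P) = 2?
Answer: 239/45320 ≈ 0.0052736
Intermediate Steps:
g(m, Y) = 9/8 (g(m, Y) = -4 + (1/8)*41 = -4 + 41/8 = 9/8)
(L(-67) + g(-49, S(-(0 + 4), -8)))/(-4549 - 1116) = (-31 + 9/8)/(-4549 - 1116) = -239/8/(-5665) = -239/8*(-1/5665) = 239/45320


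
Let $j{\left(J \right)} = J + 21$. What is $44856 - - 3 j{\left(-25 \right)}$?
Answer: $44844$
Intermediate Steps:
$j{\left(J \right)} = 21 + J$
$44856 - - 3 j{\left(-25 \right)} = 44856 - - 3 \left(21 - 25\right) = 44856 - \left(-3\right) \left(-4\right) = 44856 - 12 = 44844$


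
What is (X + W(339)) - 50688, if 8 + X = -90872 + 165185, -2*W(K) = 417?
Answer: 46817/2 ≈ 23409.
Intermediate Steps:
W(K) = -417/2 (W(K) = -½*417 = -417/2)
X = 74305 (X = -8 + (-90872 + 165185) = -8 + 74313 = 74305)
(X + W(339)) - 50688 = (74305 - 417/2) - 50688 = 148193/2 - 50688 = 46817/2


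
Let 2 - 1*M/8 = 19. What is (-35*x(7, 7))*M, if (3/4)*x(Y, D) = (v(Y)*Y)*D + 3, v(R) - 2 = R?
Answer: 2817920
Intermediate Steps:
v(R) = 2 + R
M = -136 (M = 16 - 8*19 = 16 - 152 = -136)
x(Y, D) = 4 + 4*D*Y*(2 + Y)/3 (x(Y, D) = 4*(((2 + Y)*Y)*D + 3)/3 = 4*((Y*(2 + Y))*D + 3)/3 = 4*(D*Y*(2 + Y) + 3)/3 = 4*(3 + D*Y*(2 + Y))/3 = 4 + 4*D*Y*(2 + Y)/3)
(-35*x(7, 7))*M = -35*(4 + (4/3)*7*7*(2 + 7))*(-136) = -35*(4 + (4/3)*7*7*9)*(-136) = -35*(4 + 588)*(-136) = -35*592*(-136) = -20720*(-136) = 2817920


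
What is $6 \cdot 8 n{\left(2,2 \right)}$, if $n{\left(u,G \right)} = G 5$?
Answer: $480$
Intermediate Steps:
$n{\left(u,G \right)} = 5 G$
$6 \cdot 8 n{\left(2,2 \right)} = 6 \cdot 8 \cdot 5 \cdot 2 = 48 \cdot 10 = 480$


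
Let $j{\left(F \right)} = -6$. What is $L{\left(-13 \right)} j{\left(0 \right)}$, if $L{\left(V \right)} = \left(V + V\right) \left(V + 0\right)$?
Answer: $-2028$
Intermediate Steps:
$L{\left(V \right)} = 2 V^{2}$ ($L{\left(V \right)} = 2 V V = 2 V^{2}$)
$L{\left(-13 \right)} j{\left(0 \right)} = 2 \left(-13\right)^{2} \left(-6\right) = 2 \cdot 169 \left(-6\right) = 338 \left(-6\right) = -2028$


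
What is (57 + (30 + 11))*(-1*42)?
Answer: -4116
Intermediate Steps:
(57 + (30 + 11))*(-1*42) = (57 + 41)*(-42) = 98*(-42) = -4116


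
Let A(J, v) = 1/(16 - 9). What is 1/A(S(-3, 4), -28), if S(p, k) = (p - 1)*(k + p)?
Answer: 7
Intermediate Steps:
S(p, k) = (-1 + p)*(k + p)
A(J, v) = ⅐ (A(J, v) = 1/7 = ⅐)
1/A(S(-3, 4), -28) = 1/(⅐) = 7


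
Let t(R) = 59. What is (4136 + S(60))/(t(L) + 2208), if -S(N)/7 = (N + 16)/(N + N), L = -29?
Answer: 123947/68010 ≈ 1.8225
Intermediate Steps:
S(N) = -7*(16 + N)/(2*N) (S(N) = -7*(N + 16)/(N + N) = -7*(16 + N)/(2*N))
(4136 + S(60))/(t(L) + 2208) = (4136 + (-7/2 - 56/60))/(59 + 2208) = (4136 + (-7/2 - 56*1/60))/2267 = (4136 + (-7/2 - 14/15))*(1/2267) = (4136 - 133/30)*(1/2267) = (123947/30)*(1/2267) = 123947/68010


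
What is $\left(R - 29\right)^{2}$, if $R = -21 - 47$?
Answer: $9409$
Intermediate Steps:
$R = -68$
$\left(R - 29\right)^{2} = \left(-68 - 29\right)^{2} = \left(-97\right)^{2} = 9409$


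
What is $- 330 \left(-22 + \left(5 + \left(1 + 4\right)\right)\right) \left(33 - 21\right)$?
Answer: $47520$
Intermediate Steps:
$- 330 \left(-22 + \left(5 + \left(1 + 4\right)\right)\right) \left(33 - 21\right) = - 330 \left(-22 + \left(5 + 5\right)\right) 12 = - 330 \left(-22 + 10\right) 12 = - 330 \left(\left(-12\right) 12\right) = \left(-330\right) \left(-144\right) = 47520$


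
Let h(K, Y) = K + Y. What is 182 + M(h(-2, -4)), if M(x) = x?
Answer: 176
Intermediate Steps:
182 + M(h(-2, -4)) = 182 + (-2 - 4) = 182 - 6 = 176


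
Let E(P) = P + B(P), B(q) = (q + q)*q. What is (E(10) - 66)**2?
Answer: 20736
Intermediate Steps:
B(q) = 2*q**2 (B(q) = (2*q)*q = 2*q**2)
E(P) = P + 2*P**2
(E(10) - 66)**2 = (10*(1 + 2*10) - 66)**2 = (10*(1 + 20) - 66)**2 = (10*21 - 66)**2 = (210 - 66)**2 = 144**2 = 20736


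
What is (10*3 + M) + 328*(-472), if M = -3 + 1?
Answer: -154788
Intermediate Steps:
M = -2
(10*3 + M) + 328*(-472) = (10*3 - 2) + 328*(-472) = (30 - 2) - 154816 = 28 - 154816 = -154788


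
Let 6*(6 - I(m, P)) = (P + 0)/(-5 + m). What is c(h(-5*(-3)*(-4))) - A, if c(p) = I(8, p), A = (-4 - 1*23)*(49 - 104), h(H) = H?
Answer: -4427/3 ≈ -1475.7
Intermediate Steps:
A = 1485 (A = (-4 - 23)*(-55) = -27*(-55) = 1485)
I(m, P) = 6 - P/(6*(-5 + m)) (I(m, P) = 6 - (P + 0)/(6*(-5 + m)) = 6 - P/(6*(-5 + m)))
c(p) = 6 - p/18 (c(p) = (-180 - p + 36*8)/(6*(-5 + 8)) = (1/6)*(-180 - p + 288)/3 = (1/6)*(1/3)*(108 - p) = 6 - p/18)
c(h(-5*(-3)*(-4))) - A = (6 - (-5*(-3))*(-4)/18) - 1*1485 = (6 - 5*(-4)/6) - 1485 = (6 - 1/18*(-60)) - 1485 = (6 + 10/3) - 1485 = 28/3 - 1485 = -4427/3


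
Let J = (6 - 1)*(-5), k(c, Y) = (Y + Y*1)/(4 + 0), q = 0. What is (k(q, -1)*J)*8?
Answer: 100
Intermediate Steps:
k(c, Y) = Y/2 (k(c, Y) = (Y + Y)/4 = (2*Y)*(1/4) = Y/2)
J = -25 (J = 5*(-5) = -25)
(k(q, -1)*J)*8 = (((1/2)*(-1))*(-25))*8 = -1/2*(-25)*8 = (25/2)*8 = 100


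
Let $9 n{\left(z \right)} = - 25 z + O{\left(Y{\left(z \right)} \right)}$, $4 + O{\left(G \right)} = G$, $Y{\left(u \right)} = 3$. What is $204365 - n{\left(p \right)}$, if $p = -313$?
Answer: $\frac{610487}{3} \approx 2.035 \cdot 10^{5}$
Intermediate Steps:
$O{\left(G \right)} = -4 + G$
$n{\left(z \right)} = - \frac{1}{9} - \frac{25 z}{9}$ ($n{\left(z \right)} = \frac{- 25 z + \left(-4 + 3\right)}{9} = \frac{- 25 z - 1}{9} = \frac{-1 - 25 z}{9} = - \frac{1}{9} - \frac{25 z}{9}$)
$204365 - n{\left(p \right)} = 204365 - \left(- \frac{1}{9} - - \frac{7825}{9}\right) = 204365 - \left(- \frac{1}{9} + \frac{7825}{9}\right) = 204365 - \frac{2608}{3} = \frac{610487}{3}$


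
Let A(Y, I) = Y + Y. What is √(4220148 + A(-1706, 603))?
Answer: 4*√263546 ≈ 2053.5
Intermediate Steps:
A(Y, I) = 2*Y
√(4220148 + A(-1706, 603)) = √(4220148 + 2*(-1706)) = √(4220148 - 3412) = √4216736 = 4*√263546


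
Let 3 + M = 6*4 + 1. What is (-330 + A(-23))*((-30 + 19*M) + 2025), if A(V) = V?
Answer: -851789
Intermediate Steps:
M = 22 (M = -3 + (6*4 + 1) = -3 + (24 + 1) = -3 + 25 = 22)
(-330 + A(-23))*((-30 + 19*M) + 2025) = (-330 - 23)*((-30 + 19*22) + 2025) = -353*((-30 + 418) + 2025) = -353*(388 + 2025) = -353*2413 = -851789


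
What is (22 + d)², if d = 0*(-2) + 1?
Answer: 529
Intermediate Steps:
d = 1 (d = 0 + 1 = 1)
(22 + d)² = (22 + 1)² = 23² = 529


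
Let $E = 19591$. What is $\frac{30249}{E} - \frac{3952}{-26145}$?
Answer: $\frac{868283737}{512206695} \approx 1.6952$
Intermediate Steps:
$\frac{30249}{E} - \frac{3952}{-26145} = \frac{30249}{19591} - \frac{3952}{-26145} = 30249 \cdot \frac{1}{19591} - - \frac{3952}{26145} = \frac{30249}{19591} + \frac{3952}{26145} = \frac{868283737}{512206695}$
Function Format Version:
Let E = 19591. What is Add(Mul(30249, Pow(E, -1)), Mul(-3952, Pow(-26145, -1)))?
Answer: Rational(868283737, 512206695) ≈ 1.6952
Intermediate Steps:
Add(Mul(30249, Pow(E, -1)), Mul(-3952, Pow(-26145, -1))) = Add(Mul(30249, Pow(19591, -1)), Mul(-3952, Pow(-26145, -1))) = Add(Mul(30249, Rational(1, 19591)), Mul(-3952, Rational(-1, 26145))) = Add(Rational(30249, 19591), Rational(3952, 26145)) = Rational(868283737, 512206695)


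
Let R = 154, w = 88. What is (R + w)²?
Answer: 58564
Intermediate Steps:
(R + w)² = (154 + 88)² = 242² = 58564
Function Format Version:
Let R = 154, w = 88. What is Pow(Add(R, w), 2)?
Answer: 58564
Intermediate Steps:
Pow(Add(R, w), 2) = Pow(Add(154, 88), 2) = Pow(242, 2) = 58564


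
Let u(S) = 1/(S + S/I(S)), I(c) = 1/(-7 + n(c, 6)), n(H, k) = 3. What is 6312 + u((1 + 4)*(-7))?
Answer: 662761/105 ≈ 6312.0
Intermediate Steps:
I(c) = -¼ (I(c) = 1/(-7 + 3) = 1/(-4) = -¼)
u(S) = -1/(3*S) (u(S) = 1/(S + S/(-¼)) = 1/(S + S*(-4)) = 1/(S - 4*S) = 1/(-3*S) = -1/(3*S))
6312 + u((1 + 4)*(-7)) = 6312 - (-1/(7*(1 + 4)))/3 = 6312 - 1/(3*(5*(-7))) = 6312 - ⅓/(-35) = 6312 - ⅓*(-1/35) = 6312 + 1/105 = 662761/105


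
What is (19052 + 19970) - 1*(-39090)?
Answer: 78112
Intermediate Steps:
(19052 + 19970) - 1*(-39090) = 39022 + 39090 = 78112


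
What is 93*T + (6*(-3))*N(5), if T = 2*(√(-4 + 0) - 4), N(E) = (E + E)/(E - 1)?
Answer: -789 + 372*I ≈ -789.0 + 372.0*I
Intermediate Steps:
N(E) = 2*E/(-1 + E) (N(E) = (2*E)/(-1 + E) = 2*E/(-1 + E))
T = -8 + 4*I (T = 2*(√(-4) - 4) = 2*(2*I - 4) = 2*(-4 + 2*I) = -8 + 4*I ≈ -8.0 + 4.0*I)
93*T + (6*(-3))*N(5) = 93*(-8 + 4*I) + (6*(-3))*(2*5/(-1 + 5)) = (-744 + 372*I) - 36*5/4 = (-744 + 372*I) - 18*5/2 = (-744 + 372*I) - 45 = -789 + 372*I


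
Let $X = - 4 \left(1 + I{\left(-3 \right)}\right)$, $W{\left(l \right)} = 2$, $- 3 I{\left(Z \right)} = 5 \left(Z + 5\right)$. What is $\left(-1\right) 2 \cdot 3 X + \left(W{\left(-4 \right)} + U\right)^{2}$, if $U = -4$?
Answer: $-52$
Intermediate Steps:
$I{\left(Z \right)} = - \frac{25}{3} - \frac{5 Z}{3}$ ($I{\left(Z \right)} = - \frac{5 \left(Z + 5\right)}{3} = - \frac{5 \left(5 + Z\right)}{3} = - \frac{25 + 5 Z}{3} = - \frac{25}{3} - \frac{5 Z}{3}$)
$X = \frac{28}{3}$ ($X = - 4 \left(1 - \frac{10}{3}\right) = \left(-4\right) \left(- \frac{7}{3}\right) = \frac{28}{3} \approx 9.3333$)
$\left(-1\right) 2 \cdot 3 X + \left(W{\left(-4 \right)} + U\right)^{2} = \left(-1\right) 2 \cdot 3 \cdot \frac{28}{3} + \left(2 - 4\right)^{2} = \left(-2\right) 3 \cdot \frac{28}{3} + \left(-2\right)^{2} = \left(-6\right) \frac{28}{3} + 4 = -56 + 4 = -52$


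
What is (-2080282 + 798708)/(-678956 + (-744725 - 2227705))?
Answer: 640787/1825693 ≈ 0.35098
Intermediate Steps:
(-2080282 + 798708)/(-678956 + (-744725 - 2227705)) = -1281574/(-678956 - 2972430) = -1281574/(-3651386) = -1281574*(-1/3651386) = 640787/1825693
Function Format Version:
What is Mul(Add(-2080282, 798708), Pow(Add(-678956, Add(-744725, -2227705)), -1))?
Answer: Rational(640787, 1825693) ≈ 0.35098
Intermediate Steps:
Mul(Add(-2080282, 798708), Pow(Add(-678956, Add(-744725, -2227705)), -1)) = Mul(-1281574, Pow(Add(-678956, -2972430), -1)) = Mul(-1281574, Pow(-3651386, -1)) = Mul(-1281574, Rational(-1, 3651386)) = Rational(640787, 1825693)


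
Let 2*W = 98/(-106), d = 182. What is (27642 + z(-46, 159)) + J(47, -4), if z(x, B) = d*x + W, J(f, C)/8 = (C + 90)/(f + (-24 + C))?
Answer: 38881777/2014 ≈ 19306.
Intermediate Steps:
W = -49/106 (W = (98/(-106))/2 = (98*(-1/106))/2 = (½)*(-49/53) = -49/106 ≈ -0.46226)
J(f, C) = 8*(90 + C)/(-24 + C + f) (J(f, C) = 8*((C + 90)/(f + (-24 + C))) = 8*((90 + C)/(-24 + C + f)) = 8*(90 + C)/(-24 + C + f))
z(x, B) = -49/106 + 182*x (z(x, B) = 182*x - 49/106 = -49/106 + 182*x)
(27642 + z(-46, 159)) + J(47, -4) = (27642 + (-49/106 + 182*(-46))) + 8*(90 - 4)/(-24 - 4 + 47) = (27642 + (-49/106 - 8372)) + 8*86/19 = (27642 - 887481/106) + 8*(1/19)*86 = 2042571/106 + 688/19 = 38881777/2014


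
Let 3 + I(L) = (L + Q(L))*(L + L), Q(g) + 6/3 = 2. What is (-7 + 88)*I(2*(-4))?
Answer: 10125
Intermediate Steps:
Q(g) = 0 (Q(g) = -2 + 2 = 0)
I(L) = -3 + 2*L**2 (I(L) = -3 + (L + 0)*(L + L) = -3 + L*(2*L) = -3 + 2*L**2)
(-7 + 88)*I(2*(-4)) = (-7 + 88)*(-3 + 2*(2*(-4))**2) = 81*(-3 + 2*(-8)**2) = 81*(-3 + 2*64) = 81*(-3 + 128) = 81*125 = 10125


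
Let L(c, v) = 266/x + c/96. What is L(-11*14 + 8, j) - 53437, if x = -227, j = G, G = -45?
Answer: -582278891/10896 ≈ -53440.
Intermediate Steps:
j = -45
L(c, v) = -266/227 + c/96 (L(c, v) = 266/(-227) + c/96 = 266*(-1/227) + c*(1/96) = -266/227 + c/96)
L(-11*14 + 8, j) - 53437 = (-266/227 + (-11*14 + 8)/96) - 53437 = (-266/227 + (-154 + 8)/96) - 53437 = (-266/227 + (1/96)*(-146)) - 53437 = (-266/227 - 73/48) - 53437 = -29339/10896 - 53437 = -582278891/10896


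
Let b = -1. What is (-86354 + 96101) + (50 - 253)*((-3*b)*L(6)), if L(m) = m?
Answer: 6093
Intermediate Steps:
(-86354 + 96101) + (50 - 253)*((-3*b)*L(6)) = (-86354 + 96101) + (50 - 253)*(-3*(-1)*6) = 9747 - 609*6 = 9747 - 203*18 = 9747 - 3654 = 6093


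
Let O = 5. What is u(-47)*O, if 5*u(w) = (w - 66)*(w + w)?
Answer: 10622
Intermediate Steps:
u(w) = 2*w*(-66 + w)/5 (u(w) = ((w - 66)*(w + w))/5 = ((-66 + w)*(2*w))/5 = (2*w*(-66 + w))/5 = 2*w*(-66 + w)/5)
u(-47)*O = ((⅖)*(-47)*(-66 - 47))*5 = ((⅖)*(-47)*(-113))*5 = (10622/5)*5 = 10622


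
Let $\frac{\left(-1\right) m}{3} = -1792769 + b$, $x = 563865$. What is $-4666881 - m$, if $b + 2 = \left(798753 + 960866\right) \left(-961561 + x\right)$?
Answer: $-2099390358666$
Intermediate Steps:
$b = -699793437826$ ($b = -2 + \left(798753 + 960866\right) \left(-961561 + 563865\right) = -2 + 1759619 \left(-397696\right) = -2 - 699793437824 = -699793437826$)
$m = 2099385691785$ ($m = - 3 \left(-1792769 - 699793437826\right) = \left(-3\right) \left(-699795230595\right) = 2099385691785$)
$-4666881 - m = -4666881 - 2099385691785 = -2099390358666$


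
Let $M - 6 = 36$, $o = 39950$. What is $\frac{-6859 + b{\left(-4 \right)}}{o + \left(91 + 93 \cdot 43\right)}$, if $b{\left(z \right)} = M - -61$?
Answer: $- \frac{563}{3670} \approx -0.15341$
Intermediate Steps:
$M = 42$ ($M = 6 + 36 = 42$)
$b{\left(z \right)} = 103$ ($b{\left(z \right)} = 42 - -61 = 42 + 61 = 103$)
$\frac{-6859 + b{\left(-4 \right)}}{o + \left(91 + 93 \cdot 43\right)} = \frac{-6859 + 103}{39950 + \left(91 + 93 \cdot 43\right)} = - \frac{6756}{39950 + \left(91 + 3999\right)} = - \frac{6756}{39950 + 4090} = - \frac{6756}{44040} = \left(-6756\right) \frac{1}{44040} = - \frac{563}{3670}$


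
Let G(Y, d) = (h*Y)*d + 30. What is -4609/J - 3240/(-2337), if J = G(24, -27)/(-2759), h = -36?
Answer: 9931170589/18195882 ≈ 545.79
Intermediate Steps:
G(Y, d) = 30 - 36*Y*d (G(Y, d) = (-36*Y)*d + 30 = -36*Y*d + 30 = 30 - 36*Y*d)
J = -23358/2759 (J = (30 - 36*24*(-27))/(-2759) = (30 + 23328)*(-1/2759) = 23358*(-1/2759) = -23358/2759 ≈ -8.4661)
-4609/J - 3240/(-2337) = -4609/(-23358/2759) - 3240/(-2337) = -4609*(-2759/23358) - 3240*(-1/2337) = 12716231/23358 + 1080/779 = 9931170589/18195882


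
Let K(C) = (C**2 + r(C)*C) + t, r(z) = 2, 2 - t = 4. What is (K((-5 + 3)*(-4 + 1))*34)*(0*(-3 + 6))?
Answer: 0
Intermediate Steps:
t = -2 (t = 2 - 1*4 = 2 - 4 = -2)
K(C) = -2 + C**2 + 2*C (K(C) = (C**2 + 2*C) - 2 = -2 + C**2 + 2*C)
(K((-5 + 3)*(-4 + 1))*34)*(0*(-3 + 6)) = ((-2 + ((-5 + 3)*(-4 + 1))**2 + 2*((-5 + 3)*(-4 + 1)))*34)*(0*(-3 + 6)) = ((-2 + (-2*(-3))**2 + 2*(-2*(-3)))*34)*(0*3) = ((-2 + 6**2 + 2*6)*34)*0 = ((-2 + 36 + 12)*34)*0 = (46*34)*0 = 1564*0 = 0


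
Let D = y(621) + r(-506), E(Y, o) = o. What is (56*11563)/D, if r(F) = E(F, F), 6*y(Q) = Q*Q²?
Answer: 1295056/79826675 ≈ 0.016223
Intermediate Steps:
y(Q) = Q³/6 (y(Q) = (Q*Q²)/6 = Q³/6)
r(F) = F
D = 79826675/2 (D = (⅙)*621³ - 506 = (⅙)*239483061 - 506 = 79827687/2 - 506 = 79826675/2 ≈ 3.9913e+7)
(56*11563)/D = (56*11563)/(79826675/2) = 647528*(2/79826675) = 1295056/79826675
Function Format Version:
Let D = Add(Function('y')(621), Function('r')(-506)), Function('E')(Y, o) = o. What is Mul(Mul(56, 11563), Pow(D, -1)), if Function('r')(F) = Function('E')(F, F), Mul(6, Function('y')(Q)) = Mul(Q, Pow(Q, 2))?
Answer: Rational(1295056, 79826675) ≈ 0.016223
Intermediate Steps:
Function('y')(Q) = Mul(Rational(1, 6), Pow(Q, 3)) (Function('y')(Q) = Mul(Rational(1, 6), Mul(Q, Pow(Q, 2))) = Mul(Rational(1, 6), Pow(Q, 3)))
Function('r')(F) = F
D = Rational(79826675, 2) (D = Add(Mul(Rational(1, 6), Pow(621, 3)), -506) = Add(Mul(Rational(1, 6), 239483061), -506) = Add(Rational(79827687, 2), -506) = Rational(79826675, 2) ≈ 3.9913e+7)
Mul(Mul(56, 11563), Pow(D, -1)) = Mul(Mul(56, 11563), Pow(Rational(79826675, 2), -1)) = Mul(647528, Rational(2, 79826675)) = Rational(1295056, 79826675)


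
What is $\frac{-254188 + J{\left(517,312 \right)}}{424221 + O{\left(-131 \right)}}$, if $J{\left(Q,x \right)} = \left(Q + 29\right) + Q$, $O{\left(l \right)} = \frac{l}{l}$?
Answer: $- \frac{253125}{424222} \approx -0.59668$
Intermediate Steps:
$O{\left(l \right)} = 1$
$J{\left(Q,x \right)} = 29 + 2 Q$ ($J{\left(Q,x \right)} = \left(29 + Q\right) + Q = 29 + 2 Q$)
$\frac{-254188 + J{\left(517,312 \right)}}{424221 + O{\left(-131 \right)}} = \frac{-254188 + \left(29 + 2 \cdot 517\right)}{424221 + 1} = \frac{-254188 + \left(29 + 1034\right)}{424222} = \left(-254188 + 1063\right) \frac{1}{424222} = \left(-253125\right) \frac{1}{424222} = - \frac{253125}{424222}$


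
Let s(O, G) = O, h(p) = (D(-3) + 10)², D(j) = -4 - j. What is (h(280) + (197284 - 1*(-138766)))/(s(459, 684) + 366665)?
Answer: 336131/367124 ≈ 0.91558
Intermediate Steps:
h(p) = 81 (h(p) = ((-4 - 1*(-3)) + 10)² = ((-4 + 3) + 10)² = (-1 + 10)² = 9² = 81)
(h(280) + (197284 - 1*(-138766)))/(s(459, 684) + 366665) = (81 + (197284 - 1*(-138766)))/(459 + 366665) = (81 + (197284 + 138766))/367124 = (81 + 336050)*(1/367124) = 336131*(1/367124) = 336131/367124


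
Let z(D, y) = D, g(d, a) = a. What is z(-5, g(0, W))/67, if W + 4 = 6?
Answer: -5/67 ≈ -0.074627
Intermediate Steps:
W = 2 (W = -4 + 6 = 2)
z(-5, g(0, W))/67 = -5/67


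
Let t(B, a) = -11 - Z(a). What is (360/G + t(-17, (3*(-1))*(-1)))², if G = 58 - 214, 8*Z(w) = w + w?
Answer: 534361/2704 ≈ 197.62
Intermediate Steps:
Z(w) = w/4 (Z(w) = (w + w)/8 = (2*w)/8 = w/4)
G = -156
t(B, a) = -11 - a/4
(360/G + t(-17, (3*(-1))*(-1)))² = (360/(-156) + (-11 - 3*(-1)*(-1)/4))² = (360*(-1/156) + (-11 - (-3)*(-1)/4))² = (-30/13 + (-11 - ¼*3))² = (-30/13 + (-11 - ¾))² = (-30/13 - 47/4)² = (-731/52)² = 534361/2704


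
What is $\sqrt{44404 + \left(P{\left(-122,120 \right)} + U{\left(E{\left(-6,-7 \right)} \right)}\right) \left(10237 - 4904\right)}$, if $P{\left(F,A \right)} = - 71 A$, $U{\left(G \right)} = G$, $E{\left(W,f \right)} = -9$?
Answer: $i \sqrt{45440753} \approx 6741.0 i$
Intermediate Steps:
$\sqrt{44404 + \left(P{\left(-122,120 \right)} + U{\left(E{\left(-6,-7 \right)} \right)}\right) \left(10237 - 4904\right)} = \sqrt{44404 + \left(\left(-71\right) 120 - 9\right) \left(10237 - 4904\right)} = \sqrt{44404 + \left(-8520 - 9\right) 5333} = \sqrt{44404 - 45485157} = \sqrt{-45440753} = i \sqrt{45440753}$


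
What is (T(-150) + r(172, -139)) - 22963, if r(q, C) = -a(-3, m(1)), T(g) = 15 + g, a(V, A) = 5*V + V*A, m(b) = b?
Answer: -23080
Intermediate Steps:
a(V, A) = 5*V + A*V
r(q, C) = 18 (r(q, C) = -(-3)*(5 + 1) = -(-3)*6 = -1*(-18) = 18)
(T(-150) + r(172, -139)) - 22963 = ((15 - 150) + 18) - 22963 = (-135 + 18) - 22963 = -117 - 22963 = -23080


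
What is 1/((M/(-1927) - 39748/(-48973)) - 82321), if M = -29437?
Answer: -94370971/7767194491094 ≈ -1.2150e-5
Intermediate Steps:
1/((M/(-1927) - 39748/(-48973)) - 82321) = 1/((-29437/(-1927) - 39748/(-48973)) - 82321) = 1/((-29437*(-1/1927) - 39748*(-1/48973)) - 82321) = 1/((29437/1927 + 39748/48973) - 82321) = 1/(1518212597/94370971 - 82321) = 1/(-7767194491094/94370971) = -94370971/7767194491094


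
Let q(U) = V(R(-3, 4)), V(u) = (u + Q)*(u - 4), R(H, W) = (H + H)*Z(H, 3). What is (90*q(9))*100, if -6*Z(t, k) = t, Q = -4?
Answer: 441000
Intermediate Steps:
Z(t, k) = -t/6
R(H, W) = -H²/3 (R(H, W) = (H + H)*(-H/6) = (2*H)*(-H/6) = -H²/3)
V(u) = (-4 + u)² (V(u) = (u - 4)*(u - 4) = (-4 + u)*(-4 + u) = (-4 + u)²)
q(U) = 49 (q(U) = 16 + (-⅓*(-3)²)² - (-8)*(-3)²/3 = 16 + (-⅓*9)² - (-8)*9/3 = 16 + (-3)² - 8*(-3) = 16 + 9 + 24 = 49)
(90*q(9))*100 = (90*49)*100 = 4410*100 = 441000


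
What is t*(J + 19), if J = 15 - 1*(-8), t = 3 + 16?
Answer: 798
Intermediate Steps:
t = 19
J = 23 (J = 15 + 8 = 23)
t*(J + 19) = 19*(23 + 19) = 19*42 = 798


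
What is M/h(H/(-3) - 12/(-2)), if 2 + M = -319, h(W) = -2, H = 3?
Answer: 321/2 ≈ 160.50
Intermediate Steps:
M = -321 (M = -2 - 319 = -321)
M/h(H/(-3) - 12/(-2)) = -321/(-2) = -321*(-½) = 321/2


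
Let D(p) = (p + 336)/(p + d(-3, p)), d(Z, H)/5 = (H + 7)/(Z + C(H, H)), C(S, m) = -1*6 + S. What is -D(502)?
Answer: -413134/250031 ≈ -1.6523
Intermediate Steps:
C(S, m) = -6 + S
d(Z, H) = 5*(7 + H)/(-6 + H + Z) (d(Z, H) = 5*((H + 7)/(Z + (-6 + H))) = 5*((7 + H)/(-6 + H + Z)) = 5*(7 + H)/(-6 + H + Z))
D(p) = (336 + p)/(p + 5*(7 + p)/(-9 + p)) (D(p) = (p + 336)/(p + 5*(7 + p)/(-6 + p - 3)) = (336 + p)/(p + 5*(7 + p)/(-9 + p)))
-D(502) = -(-9 + 502)*(336 + 502)/(35 + 5*502 + 502*(-9 + 502)) = -493*838/(35 + 2510 + 502*493) = -493*838/(35 + 2510 + 247486) = -493*838/250031 = -1*413134/250031 = -413134/250031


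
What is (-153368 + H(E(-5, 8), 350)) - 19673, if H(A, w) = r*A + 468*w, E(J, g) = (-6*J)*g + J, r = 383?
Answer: 80764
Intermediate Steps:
E(J, g) = J - 6*J*g (E(J, g) = -6*J*g + J = J - 6*J*g)
H(A, w) = 383*A + 468*w
(-153368 + H(E(-5, 8), 350)) - 19673 = (-153368 + (383*(-5*(1 - 6*8)) + 468*350)) - 19673 = (-153368 + (383*(-5*(1 - 48)) + 163800)) - 19673 = (-153368 + (383*(-5*(-47)) + 163800)) - 19673 = (-153368 + (383*235 + 163800)) - 19673 = (-153368 + (90005 + 163800)) - 19673 = (-153368 + 253805) - 19673 = 100437 - 19673 = 80764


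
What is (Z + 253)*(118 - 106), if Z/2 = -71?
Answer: 1332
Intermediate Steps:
Z = -142 (Z = 2*(-71) = -142)
(Z + 253)*(118 - 106) = (-142 + 253)*(118 - 106) = 111*12 = 1332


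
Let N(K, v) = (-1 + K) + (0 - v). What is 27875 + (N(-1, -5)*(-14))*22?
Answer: 26951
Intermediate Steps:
N(K, v) = -1 + K - v (N(K, v) = (-1 + K) - v = -1 + K - v)
27875 + (N(-1, -5)*(-14))*22 = 27875 + ((-1 - 1 - 1*(-5))*(-14))*22 = 27875 + ((-1 - 1 + 5)*(-14))*22 = 27875 + (3*(-14))*22 = 27875 - 42*22 = 27875 - 924 = 26951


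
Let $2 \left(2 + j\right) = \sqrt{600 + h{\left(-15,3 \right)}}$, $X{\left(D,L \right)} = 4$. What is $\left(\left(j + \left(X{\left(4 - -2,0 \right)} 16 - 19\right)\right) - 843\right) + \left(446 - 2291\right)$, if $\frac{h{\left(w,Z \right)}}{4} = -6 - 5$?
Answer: $-2645 + \sqrt{139} \approx -2633.2$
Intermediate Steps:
$h{\left(w,Z \right)} = -44$ ($h{\left(w,Z \right)} = 4 \left(-6 - 5\right) = 4 \left(-11\right) = -44$)
$j = -2 + \sqrt{139}$ ($j = -2 + \frac{\sqrt{600 - 44}}{2} = -2 + \frac{\sqrt{556}}{2} = -2 + \frac{2 \sqrt{139}}{2} = -2 + \sqrt{139} \approx 9.7898$)
$\left(\left(j + \left(X{\left(4 - -2,0 \right)} 16 - 19\right)\right) - 843\right) + \left(446 - 2291\right) = \left(\left(\left(-2 + \sqrt{139}\right) + \left(4 \cdot 16 - 19\right)\right) - 843\right) + \left(446 - 2291\right) = \left(\left(\left(-2 + \sqrt{139}\right) + \left(64 - 19\right)\right) - 843\right) - 1845 = \left(\left(\left(-2 + \sqrt{139}\right) + 45\right) - 843\right) - 1845 = \left(\left(43 + \sqrt{139}\right) - 843\right) - 1845 = \left(-800 + \sqrt{139}\right) - 1845 = -2645 + \sqrt{139}$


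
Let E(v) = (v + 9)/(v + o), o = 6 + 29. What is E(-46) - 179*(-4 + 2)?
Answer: 3975/11 ≈ 361.36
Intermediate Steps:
o = 35
E(v) = (9 + v)/(35 + v) (E(v) = (v + 9)/(v + 35) = (9 + v)/(35 + v))
E(-46) - 179*(-4 + 2) = (9 - 46)/(35 - 46) - 179*(-4 + 2) = -37/(-11) - 179*(-2) = -1/11*(-37) + 358 = 37/11 + 358 = 3975/11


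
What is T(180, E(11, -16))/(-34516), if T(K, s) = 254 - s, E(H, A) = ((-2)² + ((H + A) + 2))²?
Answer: -253/34516 ≈ -0.0073299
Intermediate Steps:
E(H, A) = (6 + A + H)² (E(H, A) = (4 + ((A + H) + 2))² = (4 + (2 + A + H))² = (6 + A + H)²)
T(180, E(11, -16))/(-34516) = (254 - (6 - 16 + 11)²)/(-34516) = (254 - 1*1²)*(-1/34516) = (254 - 1*1)*(-1/34516) = (254 - 1)*(-1/34516) = 253*(-1/34516) = -253/34516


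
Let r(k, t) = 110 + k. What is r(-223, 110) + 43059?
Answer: 42946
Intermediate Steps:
r(-223, 110) + 43059 = (110 - 223) + 43059 = -113 + 43059 = 42946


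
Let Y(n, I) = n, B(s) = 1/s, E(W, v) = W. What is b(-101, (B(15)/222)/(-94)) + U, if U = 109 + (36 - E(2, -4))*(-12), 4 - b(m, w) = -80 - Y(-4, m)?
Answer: -219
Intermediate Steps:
b(m, w) = 80 (b(m, w) = 4 - (-80 - 1*(-4)) = 4 - (-80 + 4) = 4 - 1*(-76) = 4 + 76 = 80)
U = -299 (U = 109 + (36 - 1*2)*(-12) = 109 + (36 - 2)*(-12) = 109 + 34*(-12) = 109 - 408 = -299)
b(-101, (B(15)/222)/(-94)) + U = 80 - 299 = -219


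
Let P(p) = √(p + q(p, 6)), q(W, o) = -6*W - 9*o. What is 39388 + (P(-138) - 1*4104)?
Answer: 35284 + 2*√159 ≈ 35309.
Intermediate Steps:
q(W, o) = -9*o - 6*W
P(p) = √(-54 - 5*p) (P(p) = √(p + (-9*6 - 6*p)) = √(p + (-54 - 6*p)) = √(-54 - 5*p))
39388 + (P(-138) - 1*4104) = 39388 + (√(-54 - 5*(-138)) - 1*4104) = 39388 + (√(-54 + 690) - 4104) = 39388 + (√636 - 4104) = 39388 + (2*√159 - 4104) = 39388 + (-4104 + 2*√159) = 35284 + 2*√159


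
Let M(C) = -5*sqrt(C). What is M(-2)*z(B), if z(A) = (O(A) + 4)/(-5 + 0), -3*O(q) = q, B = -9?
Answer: 7*I*sqrt(2) ≈ 9.8995*I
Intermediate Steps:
O(q) = -q/3
z(A) = -4/5 + A/15 (z(A) = (-A/3 + 4)/(-5 + 0) = (4 - A/3)/(-5) = (4 - A/3)*(-1/5) = -4/5 + A/15)
M(-2)*z(B) = (-5*I*sqrt(2))*(-4/5 + (1/15)*(-9)) = (-5*I*sqrt(2))*(-4/5 - 3/5) = -5*I*sqrt(2)*(-7/5) = 7*I*sqrt(2)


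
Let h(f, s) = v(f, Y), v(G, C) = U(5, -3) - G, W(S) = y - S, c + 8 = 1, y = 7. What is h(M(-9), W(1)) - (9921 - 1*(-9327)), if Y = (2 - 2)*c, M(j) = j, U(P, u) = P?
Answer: -19234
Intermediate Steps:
c = -7 (c = -8 + 1 = -7)
W(S) = 7 - S
Y = 0 (Y = (2 - 2)*(-7) = 0*(-7) = 0)
v(G, C) = 5 - G
h(f, s) = 5 - f
h(M(-9), W(1)) - (9921 - 1*(-9327)) = (5 - 1*(-9)) - (9921 - 1*(-9327)) = (5 + 9) - (9921 + 9327) = 14 - 1*19248 = 14 - 19248 = -19234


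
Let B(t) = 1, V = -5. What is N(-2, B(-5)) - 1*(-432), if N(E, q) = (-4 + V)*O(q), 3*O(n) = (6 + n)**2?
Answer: 285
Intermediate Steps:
O(n) = (6 + n)**2/3
N(E, q) = -3*(6 + q)**2 (N(E, q) = (-4 - 5)*((6 + q)**2/3) = -3*(6 + q)**2)
N(-2, B(-5)) - 1*(-432) = -3*(6 + 1)**2 - 1*(-432) = -3*7**2 + 432 = -3*49 + 432 = -147 + 432 = 285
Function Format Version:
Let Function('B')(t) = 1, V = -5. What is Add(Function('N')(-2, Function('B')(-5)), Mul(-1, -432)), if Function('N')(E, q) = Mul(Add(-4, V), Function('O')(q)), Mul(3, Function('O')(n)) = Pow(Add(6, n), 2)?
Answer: 285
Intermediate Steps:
Function('O')(n) = Mul(Rational(1, 3), Pow(Add(6, n), 2))
Function('N')(E, q) = Mul(-3, Pow(Add(6, q), 2)) (Function('N')(E, q) = Mul(Add(-4, -5), Mul(Rational(1, 3), Pow(Add(6, q), 2))) = Mul(-9, Mul(Rational(1, 3), Pow(Add(6, q), 2))) = Mul(-3, Pow(Add(6, q), 2)))
Add(Function('N')(-2, Function('B')(-5)), Mul(-1, -432)) = Add(Mul(-3, Pow(Add(6, 1), 2)), Mul(-1, -432)) = Add(Mul(-3, Pow(7, 2)), 432) = Add(Mul(-3, 49), 432) = Add(-147, 432) = 285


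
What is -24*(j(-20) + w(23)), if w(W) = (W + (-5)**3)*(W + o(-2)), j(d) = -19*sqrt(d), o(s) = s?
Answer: 51408 + 912*I*sqrt(5) ≈ 51408.0 + 2039.3*I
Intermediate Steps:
w(W) = (-125 + W)*(-2 + W) (w(W) = (W + (-5)**3)*(W - 2) = (W - 125)*(-2 + W) = (-125 + W)*(-2 + W))
-24*(j(-20) + w(23)) = -24*(-38*I*sqrt(5) + (250 + 23**2 - 127*23)) = -24*(-38*I*sqrt(5) + (250 + 529 - 2921)) = -24*(-38*I*sqrt(5) - 2142) = -24*(-2142 - 38*I*sqrt(5)) = 51408 + 912*I*sqrt(5)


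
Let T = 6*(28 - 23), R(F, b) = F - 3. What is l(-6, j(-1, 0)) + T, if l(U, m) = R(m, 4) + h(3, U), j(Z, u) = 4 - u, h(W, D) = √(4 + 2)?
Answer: 31 + √6 ≈ 33.449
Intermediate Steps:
R(F, b) = -3 + F
h(W, D) = √6
T = 30 (T = 6*5 = 30)
l(U, m) = -3 + m + √6 (l(U, m) = (-3 + m) + √6 = -3 + m + √6)
l(-6, j(-1, 0)) + T = (-3 + (4 - 1*0) + √6) + 30 = (-3 + (4 + 0) + √6) + 30 = (-3 + 4 + √6) + 30 = (1 + √6) + 30 = 31 + √6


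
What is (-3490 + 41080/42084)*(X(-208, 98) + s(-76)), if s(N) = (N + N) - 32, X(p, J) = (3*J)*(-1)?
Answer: 17546433560/10521 ≈ 1.6678e+6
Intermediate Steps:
X(p, J) = -3*J
s(N) = -32 + 2*N (s(N) = 2*N - 32 = -32 + 2*N)
(-3490 + 41080/42084)*(X(-208, 98) + s(-76)) = (-3490 + 41080/42084)*(-3*98 + (-32 + 2*(-76))) = (-3490 + 41080*(1/42084))*(-294 + (-32 - 152)) = (-3490 + 10270/10521)*(-294 - 184) = -36708020/10521*(-478) = 17546433560/10521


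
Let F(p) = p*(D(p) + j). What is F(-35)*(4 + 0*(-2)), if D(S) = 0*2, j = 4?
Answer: -560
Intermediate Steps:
D(S) = 0
F(p) = 4*p (F(p) = p*(0 + 4) = p*4 = 4*p)
F(-35)*(4 + 0*(-2)) = (4*(-35))*(4 + 0*(-2)) = -140*(4 + 0) = -140*4 = -560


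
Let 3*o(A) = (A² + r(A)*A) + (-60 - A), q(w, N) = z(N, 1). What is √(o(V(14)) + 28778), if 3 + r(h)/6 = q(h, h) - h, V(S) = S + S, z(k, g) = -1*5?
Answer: √26994 ≈ 164.30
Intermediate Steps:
z(k, g) = -5
V(S) = 2*S
q(w, N) = -5
r(h) = -48 - 6*h (r(h) = -18 + 6*(-5 - h) = -18 + (-30 - 6*h) = -48 - 6*h)
o(A) = -20 - A/3 + A²/3 + A*(-48 - 6*A)/3 (o(A) = ((A² + (-48 - 6*A)*A) + (-60 - A))/3 = ((A² + A*(-48 - 6*A)) + (-60 - A))/3 = (-60 + A² - A + A*(-48 - 6*A))/3 = -20 - A/3 + A²/3 + A*(-48 - 6*A)/3)
√(o(V(14)) + 28778) = √((-20 - 98*14/3 - 5*(2*14)²/3) + 28778) = √((-20 - 49/3*28 - 5/3*28²) + 28778) = √((-20 - 1372/3 - 5/3*784) + 28778) = √((-20 - 1372/3 - 3920/3) + 28778) = √(-1784 + 28778) = √26994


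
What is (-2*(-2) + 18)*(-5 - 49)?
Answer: -1188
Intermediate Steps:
(-2*(-2) + 18)*(-5 - 49) = (4 + 18)*(-54) = 22*(-54) = -1188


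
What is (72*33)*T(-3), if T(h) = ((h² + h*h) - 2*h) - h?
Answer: 64152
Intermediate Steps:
T(h) = -3*h + 2*h² (T(h) = ((h² + h²) - 2*h) - h = (2*h² - 2*h) - h = (-2*h + 2*h²) - h = -3*h + 2*h²)
(72*33)*T(-3) = (72*33)*(-3*(-3 + 2*(-3))) = 2376*(-3*(-3 - 6)) = 2376*(-3*(-9)) = 2376*27 = 64152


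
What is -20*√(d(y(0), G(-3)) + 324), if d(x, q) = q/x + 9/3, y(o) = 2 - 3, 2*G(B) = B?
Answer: -30*√146 ≈ -362.49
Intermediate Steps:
G(B) = B/2
y(o) = -1
d(x, q) = 3 + q/x (d(x, q) = q/x + 9*(⅓) = q/x + 3 = 3 + q/x)
-20*√(d(y(0), G(-3)) + 324) = -20*√((3 + ((½)*(-3))/(-1)) + 324) = -20*√((3 - 3/2*(-1)) + 324) = -20*√((3 + 3/2) + 324) = -20*√(9/2 + 324) = -30*√146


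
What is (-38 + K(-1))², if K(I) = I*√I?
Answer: (38 + I)² ≈ 1443.0 + 76.0*I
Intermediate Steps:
K(I) = I^(3/2)
(-38 + K(-1))² = (-38 + (-1)^(3/2))² = (-38 - I)²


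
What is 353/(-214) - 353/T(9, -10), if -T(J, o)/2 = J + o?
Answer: -19062/107 ≈ -178.15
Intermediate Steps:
T(J, o) = -2*J - 2*o (T(J, o) = -2*(J + o) = -2*J - 2*o)
353/(-214) - 353/T(9, -10) = 353/(-214) - 353/(-2*9 - 2*(-10)) = 353*(-1/214) - 353/(-18 + 20) = -353/214 - 353/2 = -19062/107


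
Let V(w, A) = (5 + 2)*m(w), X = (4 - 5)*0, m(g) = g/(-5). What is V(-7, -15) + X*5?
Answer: 49/5 ≈ 9.8000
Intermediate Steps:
m(g) = -g/5 (m(g) = g*(-⅕) = -g/5)
X = 0 (X = -1*0 = 0)
V(w, A) = -7*w/5 (V(w, A) = (5 + 2)*(-w/5) = 7*(-w/5) = -7*w/5)
V(-7, -15) + X*5 = -7/5*(-7) + 0*5 = 49/5 + 0 = 49/5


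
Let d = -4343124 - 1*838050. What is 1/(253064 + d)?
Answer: -1/4928110 ≈ -2.0292e-7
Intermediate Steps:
d = -5181174 (d = -4343124 - 838050 = -5181174)
1/(253064 + d) = 1/(253064 - 5181174) = 1/(-4928110) = -1/4928110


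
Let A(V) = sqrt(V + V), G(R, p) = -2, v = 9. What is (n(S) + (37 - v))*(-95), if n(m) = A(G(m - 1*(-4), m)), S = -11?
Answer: -2660 - 190*I ≈ -2660.0 - 190.0*I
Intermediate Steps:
A(V) = sqrt(2)*sqrt(V) (A(V) = sqrt(2*V) = sqrt(2)*sqrt(V))
n(m) = 2*I (n(m) = sqrt(2)*sqrt(-2) = sqrt(2)*(I*sqrt(2)) = 2*I)
(n(S) + (37 - v))*(-95) = (2*I + (37 - 1*9))*(-95) = (2*I + (37 - 9))*(-95) = (2*I + 28)*(-95) = (28 + 2*I)*(-95) = -2660 - 190*I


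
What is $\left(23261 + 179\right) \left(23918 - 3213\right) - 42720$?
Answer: $485282480$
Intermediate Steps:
$\left(23261 + 179\right) \left(23918 - 3213\right) - 42720 = 23440 \left(23918 - 3213\right) - 42720 = 23440 \cdot 20705 - 42720 = 485325200 - 42720 = 485282480$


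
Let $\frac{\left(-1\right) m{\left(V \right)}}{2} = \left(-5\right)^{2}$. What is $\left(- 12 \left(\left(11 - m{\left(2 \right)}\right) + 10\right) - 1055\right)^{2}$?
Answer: $3636649$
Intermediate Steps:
$m{\left(V \right)} = -50$ ($m{\left(V \right)} = - 2 \left(-5\right)^{2} = \left(-2\right) 25 = -50$)
$\left(- 12 \left(\left(11 - m{\left(2 \right)}\right) + 10\right) - 1055\right)^{2} = \left(- 12 \left(\left(11 - -50\right) + 10\right) - 1055\right)^{2} = \left(- 12 \left(\left(11 + 50\right) + 10\right) - 1055\right)^{2} = \left(- 12 \left(61 + 10\right) - 1055\right)^{2} = \left(\left(-12\right) 71 - 1055\right)^{2} = \left(-852 - 1055\right)^{2} = \left(-1907\right)^{2} = 3636649$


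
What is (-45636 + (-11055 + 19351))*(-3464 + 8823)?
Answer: -200105060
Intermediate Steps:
(-45636 + (-11055 + 19351))*(-3464 + 8823) = (-45636 + 8296)*5359 = -37340*5359 = -200105060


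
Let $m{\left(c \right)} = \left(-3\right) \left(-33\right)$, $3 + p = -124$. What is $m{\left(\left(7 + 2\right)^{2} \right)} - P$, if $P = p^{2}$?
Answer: $-16030$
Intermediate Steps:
$p = -127$ ($p = -3 - 124 = -127$)
$m{\left(c \right)} = 99$
$P = 16129$ ($P = \left(-127\right)^{2} = 16129$)
$m{\left(\left(7 + 2\right)^{2} \right)} - P = 99 - 16129 = -16030$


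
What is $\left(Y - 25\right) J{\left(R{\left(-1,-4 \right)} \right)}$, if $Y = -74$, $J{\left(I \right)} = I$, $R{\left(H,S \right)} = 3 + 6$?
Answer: $-891$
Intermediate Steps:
$R{\left(H,S \right)} = 9$
$\left(Y - 25\right) J{\left(R{\left(-1,-4 \right)} \right)} = \left(-74 - 25\right) 9 = \left(-99\right) 9 = -891$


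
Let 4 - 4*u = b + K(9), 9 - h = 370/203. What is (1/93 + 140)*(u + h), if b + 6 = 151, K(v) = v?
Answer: -5527639/1302 ≈ -4245.5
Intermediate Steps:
h = 1457/203 (h = 9 - 370/203 = 1457/203 ≈ 7.1773)
b = 145 (b = -6 + 151 = 145)
u = -75/2 (u = 1 - (145 + 9)/4 = 1 - 1/4*154 = 1 - 77/2 = -75/2 ≈ -37.500)
(1/93 + 140)*(u + h) = (1/93 + 140)*(-75/2 + 1457/203) = (1/93 + 140)*(-12311/406) = (13021/93)*(-12311/406) = -5527639/1302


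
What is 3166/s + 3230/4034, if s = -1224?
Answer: -2204531/1234404 ≈ -1.7859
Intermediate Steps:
3166/s + 3230/4034 = 3166/(-1224) + 3230/4034 = 3166*(-1/1224) + 3230*(1/4034) = -1583/612 + 1615/2017 = -2204531/1234404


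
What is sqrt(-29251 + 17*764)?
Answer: 3*I*sqrt(1807) ≈ 127.53*I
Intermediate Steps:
sqrt(-29251 + 17*764) = sqrt(-29251 + 12988) = sqrt(-16263) = 3*I*sqrt(1807)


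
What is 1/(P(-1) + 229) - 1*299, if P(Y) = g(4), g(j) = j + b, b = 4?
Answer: -70862/237 ≈ -299.00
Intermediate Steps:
g(j) = 4 + j (g(j) = j + 4 = 4 + j)
P(Y) = 8 (P(Y) = 4 + 4 = 8)
1/(P(-1) + 229) - 1*299 = 1/(8 + 229) - 1*299 = 1/237 - 299 = -70862/237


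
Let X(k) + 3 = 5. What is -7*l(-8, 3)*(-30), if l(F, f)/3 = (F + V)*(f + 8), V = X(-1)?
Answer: -41580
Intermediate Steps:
X(k) = 2 (X(k) = -3 + 5 = 2)
V = 2
l(F, f) = 3*(2 + F)*(8 + f) (l(F, f) = 3*((F + 2)*(f + 8)) = 3*((2 + F)*(8 + f)) = 3*(2 + F)*(8 + f))
-7*l(-8, 3)*(-30) = -7*(48 + 6*3 + 24*(-8) + 3*(-8)*3)*(-30) = -7*(48 + 18 - 192 - 72)*(-30) = -7*(-198)*(-30) = 1386*(-30) = -41580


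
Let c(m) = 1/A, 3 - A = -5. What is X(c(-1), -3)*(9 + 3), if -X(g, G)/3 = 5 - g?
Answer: -351/2 ≈ -175.50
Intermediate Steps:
A = 8 (A = 3 - 1*(-5) = 3 + 5 = 8)
c(m) = 1/8
X(g, G) = -15 + 3*g (X(g, G) = -3*(5 - g) = -15 + 3*g)
X(c(-1), -3)*(9 + 3) = (-15 + 3*(1/8))*(9 + 3) = (-15 + 3/8)*12 = -117/8*12 = -351/2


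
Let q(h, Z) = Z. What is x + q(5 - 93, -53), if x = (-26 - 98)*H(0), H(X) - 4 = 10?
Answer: -1789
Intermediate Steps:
H(X) = 14 (H(X) = 4 + 10 = 14)
x = -1736 (x = (-26 - 98)*14 = -124*14 = -1736)
x + q(5 - 93, -53) = -1736 - 53 = -1789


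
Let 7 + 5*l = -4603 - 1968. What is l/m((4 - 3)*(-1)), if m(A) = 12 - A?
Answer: -506/5 ≈ -101.20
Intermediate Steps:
l = -6578/5 (l = -7/5 + (-4603 - 1968)/5 = -7/5 + (⅕)*(-6571) = -7/5 - 6571/5 = -6578/5 ≈ -1315.6)
l/m((4 - 3)*(-1)) = -6578/(5*(12 - (4 - 3)*(-1))) = -6578/(5*(12 - (-1))) = -6578/(5*(12 - 1*(-1))) = -6578/(5*(12 + 1)) = -6578/5/13 = -6578/5*1/13 = -506/5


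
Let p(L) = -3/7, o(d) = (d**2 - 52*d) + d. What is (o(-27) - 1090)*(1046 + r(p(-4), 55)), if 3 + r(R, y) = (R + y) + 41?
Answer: 8097520/7 ≈ 1.1568e+6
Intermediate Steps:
o(d) = d**2 - 51*d
p(L) = -3/7 (p(L) = -3*1/7 = -3/7)
r(R, y) = 38 + R + y (r(R, y) = -3 + ((R + y) + 41) = -3 + (41 + R + y) = 38 + R + y)
(o(-27) - 1090)*(1046 + r(p(-4), 55)) = (-27*(-51 - 27) - 1090)*(1046 + (38 - 3/7 + 55)) = (-27*(-78) - 1090)*(1046 + 648/7) = (2106 - 1090)*(7970/7) = 1016*(7970/7) = 8097520/7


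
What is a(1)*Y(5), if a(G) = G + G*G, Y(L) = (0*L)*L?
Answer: 0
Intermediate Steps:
Y(L) = 0 (Y(L) = 0*L = 0)
a(G) = G + G²
a(1)*Y(5) = (1*(1 + 1))*0 = (1*2)*0 = 2*0 = 0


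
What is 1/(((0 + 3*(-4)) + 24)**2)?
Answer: 1/144 ≈ 0.0069444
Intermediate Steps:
1/(((0 + 3*(-4)) + 24)**2) = 1/(((0 - 12) + 24)**2) = 1/((-12 + 24)**2) = 1/(12**2) = 1/144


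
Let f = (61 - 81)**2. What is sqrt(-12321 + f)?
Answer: I*sqrt(11921) ≈ 109.18*I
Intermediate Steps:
f = 400 (f = (-20)**2 = 400)
sqrt(-12321 + f) = sqrt(-12321 + 400) = sqrt(-11921) = I*sqrt(11921)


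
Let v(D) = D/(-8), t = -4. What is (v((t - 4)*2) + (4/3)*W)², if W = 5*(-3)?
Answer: 324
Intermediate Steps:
v(D) = -D/8 (v(D) = D*(-⅛) = -D/8)
W = -15
(v((t - 4)*2) + (4/3)*W)² = (-(-4 - 4)*2/8 + (4/3)*(-15))² = (-(-1)*2 + (4*(⅓))*(-15))² = (-⅛*(-16) + (4/3)*(-15))² = (2 - 20)² = (-18)² = 324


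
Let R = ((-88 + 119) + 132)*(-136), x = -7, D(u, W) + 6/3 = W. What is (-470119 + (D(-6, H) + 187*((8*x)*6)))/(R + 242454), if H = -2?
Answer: -532955/220286 ≈ -2.4194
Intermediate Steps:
D(u, W) = -2 + W
R = -22168 (R = (31 + 132)*(-136) = 163*(-136) = -22168)
(-470119 + (D(-6, H) + 187*((8*x)*6)))/(R + 242454) = (-470119 + ((-2 - 2) + 187*((8*(-7))*6)))/(-22168 + 242454) = (-470119 + (-4 + 187*(-56*6)))/220286 = (-470119 + (-4 + 187*(-336)))*(1/220286) = (-470119 + (-4 - 62832))*(1/220286) = (-470119 - 62836)*(1/220286) = -532955*1/220286 = -532955/220286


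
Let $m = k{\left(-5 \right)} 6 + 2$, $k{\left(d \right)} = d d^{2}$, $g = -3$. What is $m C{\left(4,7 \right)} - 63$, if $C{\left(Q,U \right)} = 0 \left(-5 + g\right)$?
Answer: $-63$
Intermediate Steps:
$k{\left(d \right)} = d^{3}$
$C{\left(Q,U \right)} = 0$ ($C{\left(Q,U \right)} = 0 \left(-5 - 3\right) = 0 \left(-8\right) = 0$)
$m = -748$ ($m = \left(-5\right)^{3} \cdot 6 + 2 = \left(-125\right) 6 + 2 = -750 + 2 = -748$)
$m C{\left(4,7 \right)} - 63 = \left(-748\right) 0 - 63 = 0 - 63 = -63$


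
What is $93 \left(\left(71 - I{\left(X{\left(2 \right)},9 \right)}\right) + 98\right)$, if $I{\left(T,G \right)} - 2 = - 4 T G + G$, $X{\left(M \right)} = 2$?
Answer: $21390$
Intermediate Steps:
$I{\left(T,G \right)} = 2 + G - 4 G T$ ($I{\left(T,G \right)} = 2 + \left(- 4 T G + G\right) = 2 - \left(- G + 4 G T\right) = 2 + G - 4 G T$)
$93 \left(\left(71 - I{\left(X{\left(2 \right)},9 \right)}\right) + 98\right) = 93 \left(\left(71 - \left(2 + 9 - 36 \cdot 2\right)\right) + 98\right) = 93 \left(\left(71 - \left(2 + 9 - 72\right)\right) + 98\right) = 93 \left(\left(71 - -61\right) + 98\right) = 93 \left(\left(71 + 61\right) + 98\right) = 93 \left(132 + 98\right) = 93 \cdot 230 = 21390$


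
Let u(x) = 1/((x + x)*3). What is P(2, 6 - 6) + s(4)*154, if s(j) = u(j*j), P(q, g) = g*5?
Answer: 77/48 ≈ 1.6042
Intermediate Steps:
P(q, g) = 5*g
u(x) = 1/(6*x) (u(x) = (⅓)/(2*x) = (1/(2*x))*(⅓) = 1/(6*x))
s(j) = 1/(6*j²) (s(j) = 1/(6*((j*j))) = 1/(6*(j²)) = 1/(6*j²))
P(2, 6 - 6) + s(4)*154 = 5*(6 - 6) + ((⅙)/4²)*154 = 5*0 + ((⅙)*(1/16))*154 = 0 + (1/96)*154 = 0 + 77/48 = 77/48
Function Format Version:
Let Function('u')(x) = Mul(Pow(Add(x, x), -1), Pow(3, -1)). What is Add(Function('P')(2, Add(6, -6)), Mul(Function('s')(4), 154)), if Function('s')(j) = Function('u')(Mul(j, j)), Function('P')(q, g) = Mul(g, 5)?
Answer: Rational(77, 48) ≈ 1.6042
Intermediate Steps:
Function('P')(q, g) = Mul(5, g)
Function('u')(x) = Mul(Rational(1, 6), Pow(x, -1)) (Function('u')(x) = Mul(Pow(Mul(2, x), -1), Rational(1, 3)) = Mul(Mul(Rational(1, 2), Pow(x, -1)), Rational(1, 3)) = Mul(Rational(1, 6), Pow(x, -1)))
Function('s')(j) = Mul(Rational(1, 6), Pow(j, -2)) (Function('s')(j) = Mul(Rational(1, 6), Pow(Mul(j, j), -1)) = Mul(Rational(1, 6), Pow(Pow(j, 2), -1)) = Mul(Rational(1, 6), Pow(j, -2)))
Add(Function('P')(2, Add(6, -6)), Mul(Function('s')(4), 154)) = Add(Mul(5, Add(6, -6)), Mul(Mul(Rational(1, 6), Pow(4, -2)), 154)) = Add(Mul(5, 0), Mul(Mul(Rational(1, 6), Rational(1, 16)), 154)) = Add(0, Mul(Rational(1, 96), 154)) = Add(0, Rational(77, 48)) = Rational(77, 48)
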